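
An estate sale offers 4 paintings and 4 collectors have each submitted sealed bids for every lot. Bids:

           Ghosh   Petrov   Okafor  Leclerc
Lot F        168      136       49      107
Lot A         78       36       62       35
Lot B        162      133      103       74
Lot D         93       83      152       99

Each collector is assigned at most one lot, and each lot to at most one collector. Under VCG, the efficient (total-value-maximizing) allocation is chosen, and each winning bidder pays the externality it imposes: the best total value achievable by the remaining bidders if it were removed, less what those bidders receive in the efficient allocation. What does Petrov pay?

Efficient allocation: Ghosh→Lot F ($168), Petrov→Lot B ($133), Okafor→Lot D ($152), Leclerc→Lot A ($35); total welfare W = $488.
Petrov receives Lot B at value $133, so the others get W − 133 = $355.
Without Petrov: best allocation of the remaining 3 bidders over all 4 lots is Ghosh→Lot B ($162), Okafor→Lot D ($152), Leclerc→Lot F ($107), total $421.
VCG payment = (others' best without Petrov) − (others' welfare with Petrov) = 421 − 355 = $66.

Petrov pays $66.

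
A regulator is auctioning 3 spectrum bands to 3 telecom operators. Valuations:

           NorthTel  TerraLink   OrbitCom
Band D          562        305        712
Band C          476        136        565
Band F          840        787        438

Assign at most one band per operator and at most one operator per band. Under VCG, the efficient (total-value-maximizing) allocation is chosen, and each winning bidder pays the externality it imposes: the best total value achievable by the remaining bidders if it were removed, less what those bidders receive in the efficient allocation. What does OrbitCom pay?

Efficient allocation: NorthTel→Band C ($476M), TerraLink→Band F ($787M), OrbitCom→Band D ($712M); total welfare W = $1975M.
OrbitCom receives Band D at value $712M, so the others get W − 712 = $1263M.
Without OrbitCom: best allocation of the remaining 2 bidders over all 3 bands is NorthTel→Band D ($562M), TerraLink→Band F ($787M), total $1349M.
VCG payment = (others' best without OrbitCom) − (others' welfare with OrbitCom) = 1349 − 1263 = $86M.

OrbitCom pays $86M.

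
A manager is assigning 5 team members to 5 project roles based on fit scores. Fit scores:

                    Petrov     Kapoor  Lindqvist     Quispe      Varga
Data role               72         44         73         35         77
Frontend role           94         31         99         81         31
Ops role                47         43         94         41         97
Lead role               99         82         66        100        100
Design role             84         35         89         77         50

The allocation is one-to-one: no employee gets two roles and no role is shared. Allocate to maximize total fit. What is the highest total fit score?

Treat this as an assignment problem: match each employee to one role.
Optimal: Petrov→Data role (72 pts), Kapoor→Lead role (82 pts), Lindqvist→Frontend role (99 pts), Quispe→Design role (77 pts), Varga→Ops role (97 pts) — total 72+82+99+77+97 = 427 pts.
Row-greedy (each employee in turn takes its best remaining role) gives 416 pts, worse by 11.
Next-best assignment: Petrov→Frontend role, Kapoor→Data role, Lindqvist→Design role, Quispe→Lead role, Varga→Ops role = 424 pts.
Swapping Varga↔Petrov (Varga→Data role 77 pts, Petrov→Ops role 47 pts) loses 45.
Checked against all permutations: 427 pts is optimal.

Max total: 427 pts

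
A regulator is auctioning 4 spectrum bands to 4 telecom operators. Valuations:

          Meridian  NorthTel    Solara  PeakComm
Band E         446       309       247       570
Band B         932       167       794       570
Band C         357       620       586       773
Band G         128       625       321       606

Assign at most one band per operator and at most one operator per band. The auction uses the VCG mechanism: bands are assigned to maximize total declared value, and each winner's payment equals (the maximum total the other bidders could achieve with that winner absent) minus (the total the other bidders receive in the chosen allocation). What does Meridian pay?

Meridian pays $411M.

Efficient allocation: Meridian→Band B ($932M), NorthTel→Band G ($625M), Solara→Band C ($586M), PeakComm→Band E ($570M); total welfare W = $2713M.
Meridian receives Band B at value $932M, so the others get W − 932 = $1781M.
Without Meridian: best allocation of the remaining 3 bidders over all 4 bands is NorthTel→Band G ($625M), Solara→Band B ($794M), PeakComm→Band C ($773M), total $2192M.
VCG payment = (others' best without Meridian) − (others' welfare with Meridian) = 2192 − 1781 = $411M.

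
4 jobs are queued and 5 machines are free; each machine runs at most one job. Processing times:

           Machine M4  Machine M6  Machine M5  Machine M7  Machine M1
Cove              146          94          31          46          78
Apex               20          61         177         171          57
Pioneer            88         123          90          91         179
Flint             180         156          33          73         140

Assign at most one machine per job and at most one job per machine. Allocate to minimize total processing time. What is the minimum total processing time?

Minimum total: 222 min

Treat this as an assignment problem: match each job to one machine.
Optimal: Cove→Machine M7 (46 min), Apex→Machine M4 (20 min), Pioneer→Machine M6 (123 min), Flint→Machine M5 (33 min) — total 46+20+123+33 = 222 min.
Min-entry greedy (repeatedly take the single cheapest remaining cell) gives 247 min, worse by 25.
Checked against all permutations: 222 min is optimal.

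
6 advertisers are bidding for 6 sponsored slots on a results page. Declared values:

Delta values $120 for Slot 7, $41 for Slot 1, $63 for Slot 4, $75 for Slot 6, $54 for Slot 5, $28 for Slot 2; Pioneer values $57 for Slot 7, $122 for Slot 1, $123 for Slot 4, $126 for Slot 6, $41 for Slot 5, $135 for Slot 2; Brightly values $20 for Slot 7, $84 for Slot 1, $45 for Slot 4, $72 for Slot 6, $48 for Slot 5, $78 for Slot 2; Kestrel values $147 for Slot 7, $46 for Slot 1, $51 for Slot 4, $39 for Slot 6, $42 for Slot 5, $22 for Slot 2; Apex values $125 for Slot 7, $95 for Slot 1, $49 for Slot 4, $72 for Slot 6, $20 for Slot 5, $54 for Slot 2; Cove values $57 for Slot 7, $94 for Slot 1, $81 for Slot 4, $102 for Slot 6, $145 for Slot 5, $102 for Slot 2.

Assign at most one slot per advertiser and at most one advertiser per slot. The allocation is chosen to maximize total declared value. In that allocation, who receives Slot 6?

This is a one-to-one assignment (maximum-weight bipartite matching).
Optimal: Delta→Slot 6 ($75), Pioneer→Slot 4 ($123), Brightly→Slot 2 ($78), Kestrel→Slot 7 ($147), Apex→Slot 1 ($95), Cove→Slot 5 ($145) — total 75+123+78+147+95+145 = $663.
Column-greedy (each slot in turn goes to its best remaining advertiser) gives $527, worse by 136.
Next-best assignment: Delta→Slot 4, Pioneer→Slot 2, Brightly→Slot 6, Kestrel→Slot 7, Apex→Slot 1, Cove→Slot 5 = $657.
Delta's own top slot is Slot 7 ($120), but forcing Delta→Slot 7 and reassigning the rest optimally gives only $618 — worse by 45.

Delta receives Slot 6.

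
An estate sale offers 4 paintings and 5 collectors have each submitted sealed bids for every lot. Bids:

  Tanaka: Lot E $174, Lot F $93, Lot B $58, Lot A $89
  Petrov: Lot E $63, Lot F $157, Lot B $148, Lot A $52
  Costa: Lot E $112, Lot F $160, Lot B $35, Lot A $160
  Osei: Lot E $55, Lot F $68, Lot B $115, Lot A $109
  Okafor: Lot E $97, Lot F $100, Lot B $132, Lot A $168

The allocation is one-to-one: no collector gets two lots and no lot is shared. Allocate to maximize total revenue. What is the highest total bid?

Optimal: Tanaka→Lot E ($174), Costa→Lot F ($160), Petrov→Lot B ($148), Okafor→Lot A ($168) — total 174+160+148+168 = $650.
Row-greedy (each collector in turn takes its best remaining lot) gives $606, worse by 44.
Every other assignment is strictly worse.

Max total: $650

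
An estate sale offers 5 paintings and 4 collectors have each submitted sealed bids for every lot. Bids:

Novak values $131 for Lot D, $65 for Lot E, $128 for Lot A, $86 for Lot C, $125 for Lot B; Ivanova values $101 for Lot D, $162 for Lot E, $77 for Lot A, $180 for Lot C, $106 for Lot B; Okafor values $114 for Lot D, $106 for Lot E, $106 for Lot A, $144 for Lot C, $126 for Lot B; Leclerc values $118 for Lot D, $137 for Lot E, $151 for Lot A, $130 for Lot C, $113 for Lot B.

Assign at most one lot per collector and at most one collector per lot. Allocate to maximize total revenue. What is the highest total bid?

Optimal: Novak→Lot D ($131), Ivanova→Lot E ($162), Okafor→Lot C ($144), Leclerc→Lot A ($151) — total 131+162+144+151 = $588.
No other one-to-one assignment exceeds $588.

Maximum total: $588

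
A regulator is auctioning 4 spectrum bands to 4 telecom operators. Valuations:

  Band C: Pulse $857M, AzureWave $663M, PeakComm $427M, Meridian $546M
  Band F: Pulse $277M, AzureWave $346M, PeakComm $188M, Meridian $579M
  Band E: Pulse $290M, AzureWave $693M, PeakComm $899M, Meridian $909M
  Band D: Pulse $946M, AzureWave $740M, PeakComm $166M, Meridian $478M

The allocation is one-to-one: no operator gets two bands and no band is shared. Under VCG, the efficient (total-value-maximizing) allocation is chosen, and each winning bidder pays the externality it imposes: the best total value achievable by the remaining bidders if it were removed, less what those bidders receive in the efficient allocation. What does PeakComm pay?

PeakComm pays $330M.

Efficient allocation: Pulse→Band D ($946M), AzureWave→Band C ($663M), PeakComm→Band E ($899M), Meridian→Band F ($579M); total welfare W = $3087M.
PeakComm receives Band E at value $899M, so the others get W − 899 = $2188M.
Without PeakComm: best allocation of the remaining 3 bidders over all 4 bands is Pulse→Band D ($946M), AzureWave→Band C ($663M), Meridian→Band E ($909M), total $2518M.
VCG payment = (others' best without PeakComm) − (others' welfare with PeakComm) = 2518 − 2188 = $330M.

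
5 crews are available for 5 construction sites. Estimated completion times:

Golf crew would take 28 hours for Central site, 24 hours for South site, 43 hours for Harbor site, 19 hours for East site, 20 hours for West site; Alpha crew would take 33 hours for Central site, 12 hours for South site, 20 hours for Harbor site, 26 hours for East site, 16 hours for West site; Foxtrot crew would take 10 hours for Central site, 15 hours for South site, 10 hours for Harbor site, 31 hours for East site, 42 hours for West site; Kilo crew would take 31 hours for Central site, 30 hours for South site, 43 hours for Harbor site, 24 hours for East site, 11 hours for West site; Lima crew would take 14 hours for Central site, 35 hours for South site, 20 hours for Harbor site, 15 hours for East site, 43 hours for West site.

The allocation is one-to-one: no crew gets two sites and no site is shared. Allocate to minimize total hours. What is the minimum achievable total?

Min total: 66 hours

This is the linear assignment problem.
Optimal: Golf crew→East site (19 hours), Alpha crew→South site (12 hours), Foxtrot crew→Harbor site (10 hours), Kilo crew→West site (11 hours), Lima crew→Central site (14 hours) — total 19+12+10+11+14 = 66 hours.
Column-greedy (each site in turn goes to its cheapest remaining crew) gives 72 hours, worse by 6.
Checked against all permutations: 66 hours is optimal.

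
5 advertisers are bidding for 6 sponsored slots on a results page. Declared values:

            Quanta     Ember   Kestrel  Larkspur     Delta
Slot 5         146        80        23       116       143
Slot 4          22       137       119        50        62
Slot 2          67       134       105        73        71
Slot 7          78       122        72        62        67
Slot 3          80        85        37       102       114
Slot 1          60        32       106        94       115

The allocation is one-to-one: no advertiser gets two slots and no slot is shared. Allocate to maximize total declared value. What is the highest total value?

Max total: $616

This is a one-to-one assignment (maximum-weight bipartite matching).
Optimal: Quanta→Slot 5 ($146), Ember→Slot 2 ($134), Kestrel→Slot 4 ($119), Larkspur→Slot 3 ($102), Delta→Slot 1 ($115) — total 146+134+119+102+115 = $616.
Max-entry greedy (repeatedly take the single best remaining cell) gives $605, worse by 11.
Checked against all permutations: $616 is optimal.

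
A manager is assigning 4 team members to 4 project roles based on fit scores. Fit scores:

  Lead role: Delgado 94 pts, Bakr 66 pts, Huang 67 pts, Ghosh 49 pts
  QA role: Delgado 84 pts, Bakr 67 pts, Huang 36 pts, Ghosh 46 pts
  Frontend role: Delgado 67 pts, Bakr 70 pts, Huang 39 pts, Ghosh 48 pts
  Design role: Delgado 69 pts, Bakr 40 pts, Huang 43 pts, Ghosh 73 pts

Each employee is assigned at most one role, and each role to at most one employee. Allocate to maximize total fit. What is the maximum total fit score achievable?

Max total: 294 pts

Optimal: Delgado→QA role (84 pts), Bakr→Frontend role (70 pts), Huang→Lead role (67 pts), Ghosh→Design role (73 pts) — total 84+70+67+73 = 294 pts.
Max-entry greedy (repeatedly take the single best remaining cell) gives 273 pts, worse by 21.
Every other assignment is strictly worse.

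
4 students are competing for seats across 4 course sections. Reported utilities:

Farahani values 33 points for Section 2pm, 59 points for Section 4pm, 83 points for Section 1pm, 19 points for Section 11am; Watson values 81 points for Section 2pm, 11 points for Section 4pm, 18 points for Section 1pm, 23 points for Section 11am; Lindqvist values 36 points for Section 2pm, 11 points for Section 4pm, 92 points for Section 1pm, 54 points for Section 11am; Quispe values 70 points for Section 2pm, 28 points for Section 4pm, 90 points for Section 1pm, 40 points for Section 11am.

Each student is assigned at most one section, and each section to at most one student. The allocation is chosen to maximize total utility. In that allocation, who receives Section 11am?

Lindqvist receives Section 11am.

Optimal: Farahani→Section 4pm (59 points), Watson→Section 2pm (81 points), Lindqvist→Section 11am (54 points), Quispe→Section 1pm (90 points) — total 59+81+54+90 = 284 points.
Column-greedy (each section in turn goes to its best remaining student) gives 272 points, worse by 12.
Swapping Watson↔Quispe (Watson→Section 1pm 18 points, Quispe→Section 2pm 70 points) loses 83.
Every other assignment is strictly worse.
Lindqvist's own top section is Section 1pm (92 points), but forcing Lindqvist→Section 1pm and reassigning the rest optimally gives only 272 points — worse by 12.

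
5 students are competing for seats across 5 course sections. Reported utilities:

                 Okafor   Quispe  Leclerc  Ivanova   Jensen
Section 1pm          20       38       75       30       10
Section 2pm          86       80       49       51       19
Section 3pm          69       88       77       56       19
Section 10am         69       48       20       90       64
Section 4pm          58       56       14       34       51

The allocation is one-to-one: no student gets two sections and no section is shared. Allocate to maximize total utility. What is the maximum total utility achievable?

This is the linear assignment problem.
Optimal: Okafor→Section 2pm (86 points), Quispe→Section 3pm (88 points), Leclerc→Section 1pm (75 points), Ivanova→Section 10am (90 points), Jensen→Section 4pm (51 points) — total 86+88+75+90+51 = 390 points.

Max total: 390 points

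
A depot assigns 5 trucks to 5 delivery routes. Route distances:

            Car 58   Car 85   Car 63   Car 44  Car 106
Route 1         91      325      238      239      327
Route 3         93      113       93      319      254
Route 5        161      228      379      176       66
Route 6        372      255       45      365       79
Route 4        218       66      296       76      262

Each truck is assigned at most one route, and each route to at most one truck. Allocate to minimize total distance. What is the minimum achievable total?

Min total: 391 km

Optimal: Car 58→Route 1 (91 km), Car 85→Route 3 (113 km), Car 63→Route 6 (45 km), Car 44→Route 4 (76 km), Car 106→Route 5 (66 km) — total 91+113+45+76+66 = 391 km.
Column-greedy (each route in turn goes to its cheapest remaining truck) gives 581 km, worse by 190.
Next-best assignment: Car 58→Route 1, Car 85→Route 4, Car 63→Route 3, Car 44→Route 5, Car 106→Route 6 = 505 km.
Swapping Car 63↔Car 85 (Car 63→Route 3 93 km, Car 85→Route 6 255 km) adds 190.
Every other assignment is strictly worse.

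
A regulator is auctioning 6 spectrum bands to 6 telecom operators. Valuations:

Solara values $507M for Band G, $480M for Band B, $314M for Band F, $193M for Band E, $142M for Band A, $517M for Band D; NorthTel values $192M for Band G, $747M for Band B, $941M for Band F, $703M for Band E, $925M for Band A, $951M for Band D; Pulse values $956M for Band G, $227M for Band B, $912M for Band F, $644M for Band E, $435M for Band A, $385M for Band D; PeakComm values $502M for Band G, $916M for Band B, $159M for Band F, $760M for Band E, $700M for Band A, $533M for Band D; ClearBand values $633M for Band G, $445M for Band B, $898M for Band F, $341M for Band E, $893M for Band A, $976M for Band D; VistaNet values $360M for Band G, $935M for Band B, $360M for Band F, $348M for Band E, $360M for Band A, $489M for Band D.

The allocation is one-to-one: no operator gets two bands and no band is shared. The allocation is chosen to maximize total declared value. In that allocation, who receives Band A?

NorthTel receives Band A.

This is the linear assignment problem.
Optimal: Solara→Band G ($507M), NorthTel→Band A ($925M), Pulse→Band F ($912M), PeakComm→Band E ($760M), ClearBand→Band D ($976M), VistaNet→Band B ($935M) — total 507+925+912+760+976+935 = $5015M.
NorthTel's own top band is Band D ($951M), but forcing NorthTel→Band D and reassigning the rest optimally gives only $4958M — worse by 57.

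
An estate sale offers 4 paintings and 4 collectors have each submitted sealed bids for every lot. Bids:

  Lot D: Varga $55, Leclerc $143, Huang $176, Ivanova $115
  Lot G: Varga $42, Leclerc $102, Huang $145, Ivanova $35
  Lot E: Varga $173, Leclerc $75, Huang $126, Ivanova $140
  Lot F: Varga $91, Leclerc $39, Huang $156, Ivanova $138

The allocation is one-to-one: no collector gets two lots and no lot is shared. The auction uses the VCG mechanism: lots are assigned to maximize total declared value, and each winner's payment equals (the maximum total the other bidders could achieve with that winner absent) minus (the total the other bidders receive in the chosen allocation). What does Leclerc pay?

Leclerc pays $31.

Efficient allocation: Varga→Lot E ($173), Leclerc→Lot D ($143), Huang→Lot G ($145), Ivanova→Lot F ($138); total welfare W = $599.
Leclerc receives Lot D at value $143, so the others get W − 143 = $456.
Without Leclerc: best allocation of the remaining 3 bidders over all 4 lots is Varga→Lot E ($173), Huang→Lot D ($176), Ivanova→Lot F ($138), total $487.
VCG payment = (others' best without Leclerc) − (others' welfare with Leclerc) = 487 − 456 = $31.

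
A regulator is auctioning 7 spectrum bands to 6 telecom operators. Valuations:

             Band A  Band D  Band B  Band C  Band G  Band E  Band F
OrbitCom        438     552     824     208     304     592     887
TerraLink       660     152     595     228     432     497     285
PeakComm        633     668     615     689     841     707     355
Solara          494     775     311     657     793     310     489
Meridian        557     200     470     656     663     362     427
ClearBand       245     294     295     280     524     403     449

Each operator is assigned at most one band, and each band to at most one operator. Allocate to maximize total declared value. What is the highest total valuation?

This is the linear assignment problem.
Optimal: OrbitCom→Band F ($887M), TerraLink→Band A ($660M), PeakComm→Band G ($841M), Solara→Band D ($775M), Meridian→Band C ($656M), ClearBand→Band E ($403M) — total 887+660+841+775+656+403 = $4222M.
Column-greedy (each band in turn goes to its best remaining operator) gives $4014M, worse by 208.
Next-best assignment: OrbitCom→Band F, TerraLink→Band A, PeakComm→Band E, Solara→Band D, Meridian→Band C, ClearBand→Band G = $4209M.
No other one-to-one assignment exceeds $4222M.

Max total: $4222M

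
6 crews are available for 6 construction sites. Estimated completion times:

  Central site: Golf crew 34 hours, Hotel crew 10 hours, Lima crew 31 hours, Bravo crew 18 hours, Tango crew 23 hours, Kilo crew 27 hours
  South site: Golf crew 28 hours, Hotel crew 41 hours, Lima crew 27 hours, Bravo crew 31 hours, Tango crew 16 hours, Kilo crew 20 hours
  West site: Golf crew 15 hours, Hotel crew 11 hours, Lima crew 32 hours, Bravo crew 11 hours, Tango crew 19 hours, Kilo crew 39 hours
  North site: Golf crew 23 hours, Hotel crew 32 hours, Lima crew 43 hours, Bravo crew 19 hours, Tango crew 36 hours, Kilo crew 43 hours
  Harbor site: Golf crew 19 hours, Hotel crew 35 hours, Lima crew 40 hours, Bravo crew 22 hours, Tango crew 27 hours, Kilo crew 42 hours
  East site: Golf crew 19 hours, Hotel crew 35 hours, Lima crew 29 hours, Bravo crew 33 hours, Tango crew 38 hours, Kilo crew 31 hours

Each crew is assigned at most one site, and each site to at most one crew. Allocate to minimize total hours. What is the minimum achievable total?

Minimum total: 116 hours

This is the linear assignment problem.
Optimal: Golf crew→Harbor site (19 hours), Hotel crew→Central site (10 hours), Lima crew→East site (29 hours), Bravo crew→North site (19 hours), Tango crew→West site (19 hours), Kilo crew→South site (20 hours) — total 19+10+29+19+19+20 = 116 hours.
Column-greedy (each site in turn goes to its cheapest remaining crew) gives 131 hours, worse by 15.
Every other assignment is strictly worse.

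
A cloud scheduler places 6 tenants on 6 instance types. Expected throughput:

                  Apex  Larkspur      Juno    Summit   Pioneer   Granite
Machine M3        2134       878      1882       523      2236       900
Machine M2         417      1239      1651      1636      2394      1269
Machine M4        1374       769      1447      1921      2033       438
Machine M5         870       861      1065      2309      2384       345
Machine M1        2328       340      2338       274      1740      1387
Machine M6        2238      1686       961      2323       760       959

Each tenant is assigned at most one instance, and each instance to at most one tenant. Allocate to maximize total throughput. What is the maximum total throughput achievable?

Optimal: Apex→Machine M3 (2134 ops/s), Larkspur→Machine M6 (1686 ops/s), Juno→Machine M1 (2338 ops/s), Summit→Machine M5 (2309 ops/s), Pioneer→Machine M4 (2033 ops/s), Granite→Machine M2 (1269 ops/s) — total 2134+1686+2338+2309+2033+1269 = 11769 ops/s.
Next-best assignment: Apex→Machine M3, Larkspur→Machine M6, Juno→Machine M1, Summit→Machine M4, Pioneer→Machine M5, Granite→Machine M2 = 11732 ops/s.

Maximum total: 11769 ops/s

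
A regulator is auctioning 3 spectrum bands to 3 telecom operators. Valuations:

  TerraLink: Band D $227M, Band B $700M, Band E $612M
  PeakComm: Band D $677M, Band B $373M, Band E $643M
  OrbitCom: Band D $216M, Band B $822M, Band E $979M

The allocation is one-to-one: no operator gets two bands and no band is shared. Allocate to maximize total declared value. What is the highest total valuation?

Optimal: TerraLink→Band B ($700M), PeakComm→Band D ($677M), OrbitCom→Band E ($979M) — total 700+677+979 = $2356M.

Max total: $2356M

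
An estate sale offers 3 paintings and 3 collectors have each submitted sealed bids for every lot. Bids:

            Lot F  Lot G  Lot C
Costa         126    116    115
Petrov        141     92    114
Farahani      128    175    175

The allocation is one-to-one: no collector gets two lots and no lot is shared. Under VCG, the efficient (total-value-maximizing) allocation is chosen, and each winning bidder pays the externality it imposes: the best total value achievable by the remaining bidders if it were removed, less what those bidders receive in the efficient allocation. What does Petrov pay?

Petrov pays $10.

Efficient allocation: Costa→Lot G ($116), Petrov→Lot F ($141), Farahani→Lot C ($175); total welfare W = $432.
Petrov receives Lot F at value $141, so the others get W − 141 = $291.
Without Petrov: best allocation of the remaining 2 bidders over all 3 lots is Costa→Lot F ($126), Farahani→Lot G ($175), total $301.
VCG payment = (others' best without Petrov) − (others' welfare with Petrov) = 301 − 291 = $10.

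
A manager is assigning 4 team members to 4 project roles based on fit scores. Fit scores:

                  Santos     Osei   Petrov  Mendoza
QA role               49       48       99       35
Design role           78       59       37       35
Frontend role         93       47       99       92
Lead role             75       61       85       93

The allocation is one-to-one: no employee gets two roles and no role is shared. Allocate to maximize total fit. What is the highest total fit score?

Max total: 344 pts

This is a one-to-one assignment (maximum-weight bipartite matching).
Optimal: Santos→Frontend role (93 pts), Osei→Design role (59 pts), Petrov→QA role (99 pts), Mendoza→Lead role (93 pts) — total 93+59+99+93 = 344 pts.
Row-greedy (each employee in turn takes its best remaining role) gives 288 pts, worse by 56.
Next-best assignment: Santos→Design role, Osei→Lead role, Petrov→QA role, Mendoza→Frontend role = 330 pts.
Swapping Osei↔Petrov (Osei→QA role 48 pts, Petrov→Design role 37 pts) loses 73.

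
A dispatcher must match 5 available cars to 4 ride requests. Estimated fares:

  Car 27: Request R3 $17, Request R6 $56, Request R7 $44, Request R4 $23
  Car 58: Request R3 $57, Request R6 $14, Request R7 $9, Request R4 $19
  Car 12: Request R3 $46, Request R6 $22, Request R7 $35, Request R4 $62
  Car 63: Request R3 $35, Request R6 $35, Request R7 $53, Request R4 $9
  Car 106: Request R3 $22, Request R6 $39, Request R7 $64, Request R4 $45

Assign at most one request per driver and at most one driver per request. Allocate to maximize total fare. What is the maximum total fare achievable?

This is a one-to-one assignment (maximum-weight bipartite matching).
Optimal: Car 58→Request R3 ($57), Car 27→Request R6 ($56), Car 106→Request R7 ($64), Car 12→Request R4 ($62) — total 57+56+64+62 = $239.
Row-greedy (each driver in turn takes its best remaining request) gives $228, worse by 11.
Next-best assignment: Car 58→Request R3, Car 27→Request R6, Car 63→Request R7, Car 12→Request R4 = $228.
Checked against all permutations: $239 is optimal.

Maximum total: $239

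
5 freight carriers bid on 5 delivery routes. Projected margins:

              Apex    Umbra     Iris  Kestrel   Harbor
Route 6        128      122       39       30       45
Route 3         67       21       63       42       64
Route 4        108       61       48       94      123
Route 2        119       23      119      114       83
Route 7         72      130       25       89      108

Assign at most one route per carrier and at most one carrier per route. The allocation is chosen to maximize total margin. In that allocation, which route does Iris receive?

Iris receives Route 3.

Optimal: Apex→Route 6 ($128k), Umbra→Route 7 ($130k), Iris→Route 3 ($63k), Kestrel→Route 2 ($114k), Harbor→Route 4 ($123k) — total 128+130+63+114+123 = $558k.
Column-greedy (each route in turn goes to its best remaining carrier) gives $535k, worse by 23.
Next-best assignment: Apex→Route 6, Umbra→Route 7, Iris→Route 2, Kestrel→Route 3, Harbor→Route 4 = $542k.
Swapping Harbor↔Apex (Harbor→Route 6 $45k, Apex→Route 4 $108k) loses 98.
Iris's own top route is Route 2 ($119k), but forcing Iris→Route 2 and reassigning the rest optimally gives only $542k — worse by 16.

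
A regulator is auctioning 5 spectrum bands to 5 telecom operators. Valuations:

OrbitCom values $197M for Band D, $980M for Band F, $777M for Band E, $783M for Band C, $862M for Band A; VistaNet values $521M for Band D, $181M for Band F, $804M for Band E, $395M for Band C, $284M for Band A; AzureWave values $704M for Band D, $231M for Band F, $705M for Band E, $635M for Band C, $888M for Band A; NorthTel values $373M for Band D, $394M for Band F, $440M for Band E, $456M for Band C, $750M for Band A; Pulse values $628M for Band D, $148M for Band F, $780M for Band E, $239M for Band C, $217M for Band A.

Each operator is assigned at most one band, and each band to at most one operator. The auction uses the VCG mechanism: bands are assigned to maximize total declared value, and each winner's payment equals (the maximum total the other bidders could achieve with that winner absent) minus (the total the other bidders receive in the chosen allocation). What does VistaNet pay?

VistaNet pays $221M.

Efficient allocation: OrbitCom→Band F ($980M), VistaNet→Band E ($804M), AzureWave→Band C ($635M), NorthTel→Band A ($750M), Pulse→Band D ($628M); total welfare W = $3797M.
VistaNet receives Band E at value $804M, so the others get W − 804 = $2993M.
Without VistaNet: best allocation of the remaining 4 bidders over all 5 bands is OrbitCom→Band F ($980M), AzureWave→Band D ($704M), NorthTel→Band A ($750M), Pulse→Band E ($780M), total $3214M.
VCG payment = (others' best without VistaNet) − (others' welfare with VistaNet) = 3214 − 2993 = $221M.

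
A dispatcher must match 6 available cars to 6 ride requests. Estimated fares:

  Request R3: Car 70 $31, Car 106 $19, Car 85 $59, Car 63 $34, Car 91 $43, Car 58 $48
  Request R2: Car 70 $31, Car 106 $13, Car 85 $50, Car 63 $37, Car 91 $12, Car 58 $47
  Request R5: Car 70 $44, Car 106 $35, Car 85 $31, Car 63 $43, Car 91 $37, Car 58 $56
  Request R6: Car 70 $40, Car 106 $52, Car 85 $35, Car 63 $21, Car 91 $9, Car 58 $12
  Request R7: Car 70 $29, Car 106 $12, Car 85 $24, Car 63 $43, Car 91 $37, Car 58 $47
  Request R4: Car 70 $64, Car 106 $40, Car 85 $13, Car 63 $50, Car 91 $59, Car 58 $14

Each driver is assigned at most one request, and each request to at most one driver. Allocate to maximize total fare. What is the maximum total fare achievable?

Max total: $308

Treat this as an assignment problem: match each driver to one request.
Optimal: Car 70→Request R4 ($64), Car 106→Request R6 ($52), Car 85→Request R2 ($50), Car 63→Request R7 ($43), Car 91→Request R3 ($43), Car 58→Request R5 ($56) — total 64+52+50+43+43+56 = $308.
Column-greedy (each request in turn goes to its best remaining driver) gives $304, worse by 4.
Next-best assignment: Car 70→Request R4, Car 106→Request R6, Car 85→Request R3, Car 63→Request R2, Car 91→Request R7, Car 58→Request R5 = $305.
Checked against all permutations: $308 is optimal.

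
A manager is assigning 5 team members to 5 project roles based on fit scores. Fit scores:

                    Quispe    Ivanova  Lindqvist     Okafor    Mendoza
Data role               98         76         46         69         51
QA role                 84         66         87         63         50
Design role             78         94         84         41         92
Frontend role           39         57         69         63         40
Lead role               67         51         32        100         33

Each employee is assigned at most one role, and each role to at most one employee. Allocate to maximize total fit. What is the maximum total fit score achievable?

Optimal: Quispe→Data role (98 pts), Ivanova→Frontend role (57 pts), Lindqvist→QA role (87 pts), Okafor→Lead role (100 pts), Mendoza→Design role (92 pts) — total 98+57+87+100+92 = 434 pts.
Column-greedy (each role in turn goes to its best remaining employee) gives 375 pts, worse by 59.
Next-best assignment: Quispe→Data role, Ivanova→QA role, Lindqvist→Frontend role, Okafor→Lead role, Mendoza→Design role = 425 pts.

Maximum total: 434 pts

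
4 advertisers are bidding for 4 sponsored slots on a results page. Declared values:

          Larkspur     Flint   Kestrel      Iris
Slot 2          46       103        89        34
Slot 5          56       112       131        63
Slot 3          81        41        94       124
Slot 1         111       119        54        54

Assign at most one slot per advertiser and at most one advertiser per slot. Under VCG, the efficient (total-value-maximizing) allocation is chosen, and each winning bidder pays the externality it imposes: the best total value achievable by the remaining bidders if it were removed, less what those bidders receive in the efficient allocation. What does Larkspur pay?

Larkspur pays $16.

Efficient allocation: Larkspur→Slot 1 ($111), Flint→Slot 2 ($103), Kestrel→Slot 5 ($131), Iris→Slot 3 ($124); total welfare W = $469.
Larkspur receives Slot 1 at value $111, so the others get W − 111 = $358.
Without Larkspur: best allocation of the remaining 3 bidders over all 4 slots is Flint→Slot 1 ($119), Kestrel→Slot 5 ($131), Iris→Slot 3 ($124), total $374.
VCG payment = (others' best without Larkspur) − (others' welfare with Larkspur) = 374 − 358 = $16.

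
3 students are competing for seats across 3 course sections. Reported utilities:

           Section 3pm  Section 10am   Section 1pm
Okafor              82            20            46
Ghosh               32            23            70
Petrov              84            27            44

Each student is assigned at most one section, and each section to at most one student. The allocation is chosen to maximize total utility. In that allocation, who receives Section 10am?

Optimal: Okafor→Section 3pm (82 points), Ghosh→Section 1pm (70 points), Petrov→Section 10am (27 points) — total 82+70+27 = 179 points.
Petrov's own top section is Section 3pm (84 points), but forcing Petrov→Section 3pm and reassigning the rest optimally gives only 174 points — worse by 5.

Petrov receives Section 10am.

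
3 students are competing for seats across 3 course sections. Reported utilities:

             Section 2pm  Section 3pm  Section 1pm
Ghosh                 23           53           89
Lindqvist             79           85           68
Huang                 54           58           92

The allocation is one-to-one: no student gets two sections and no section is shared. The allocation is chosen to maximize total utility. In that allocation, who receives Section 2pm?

Huang receives Section 2pm.

This is a one-to-one assignment (maximum-weight bipartite matching).
Optimal: Ghosh→Section 1pm (89 points), Lindqvist→Section 3pm (85 points), Huang→Section 2pm (54 points) — total 89+85+54 = 228 points.
Swapping Lindqvist↔Huang (Lindqvist→Section 2pm 79 points, Huang→Section 3pm 58 points) loses 2.
Huang's own top section is Section 1pm (92 points), but forcing Huang→Section 1pm and reassigning the rest optimally gives only 224 points — worse by 4.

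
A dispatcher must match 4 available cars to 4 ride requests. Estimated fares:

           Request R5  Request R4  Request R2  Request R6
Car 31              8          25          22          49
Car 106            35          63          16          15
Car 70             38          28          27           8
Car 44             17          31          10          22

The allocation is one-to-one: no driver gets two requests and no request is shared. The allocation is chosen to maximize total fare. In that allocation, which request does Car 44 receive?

Car 44 receives Request R2.

Optimal: Car 31→Request R6 ($49), Car 106→Request R4 ($63), Car 70→Request R5 ($38), Car 44→Request R2 ($10) — total 49+63+38+10 = $160.
Column-greedy (each request in turn goes to its best remaining driver) gives $145, worse by 15.
Swapping Car 31↔Car 44 (Car 31→Request R2 $22, Car 44→Request R6 $22) loses 15.
No other one-to-one assignment exceeds $160.
Car 44's own top request is Request R4 ($31), but forcing Car 44→Request R4 and reassigning the rest optimally gives only $142 — worse by 18.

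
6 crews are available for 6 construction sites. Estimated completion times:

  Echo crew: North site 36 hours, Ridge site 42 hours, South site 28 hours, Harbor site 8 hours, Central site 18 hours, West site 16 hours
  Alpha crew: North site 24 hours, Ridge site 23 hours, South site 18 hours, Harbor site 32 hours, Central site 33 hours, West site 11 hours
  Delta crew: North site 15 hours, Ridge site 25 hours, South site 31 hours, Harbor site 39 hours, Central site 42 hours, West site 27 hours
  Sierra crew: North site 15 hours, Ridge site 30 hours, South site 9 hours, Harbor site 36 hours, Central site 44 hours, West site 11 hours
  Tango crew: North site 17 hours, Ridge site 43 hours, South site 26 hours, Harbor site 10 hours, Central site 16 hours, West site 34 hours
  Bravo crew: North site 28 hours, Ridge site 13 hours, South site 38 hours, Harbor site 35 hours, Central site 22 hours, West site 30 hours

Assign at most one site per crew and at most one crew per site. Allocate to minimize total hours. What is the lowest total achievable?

Treat this as an assignment problem: match each crew to one site.
Optimal: Echo crew→Harbor site (8 hours), Alpha crew→West site (11 hours), Delta crew→North site (15 hours), Sierra crew→South site (9 hours), Tango crew→Central site (16 hours), Bravo crew→Ridge site (13 hours) — total 8+11+15+9+16+13 = 72 hours.
Next-best assignment: Echo crew→Central site, Alpha crew→West site, Delta crew→North site, Sierra crew→South site, Tango crew→Harbor site, Bravo crew→Ridge site = 76 hours.
Swapping Bravo crew↔Tango crew (Bravo crew→Central site 22 hours, Tango crew→Ridge site 43 hours) adds 36.
Checked against all permutations: 72 hours is optimal.

Minimum total: 72 hours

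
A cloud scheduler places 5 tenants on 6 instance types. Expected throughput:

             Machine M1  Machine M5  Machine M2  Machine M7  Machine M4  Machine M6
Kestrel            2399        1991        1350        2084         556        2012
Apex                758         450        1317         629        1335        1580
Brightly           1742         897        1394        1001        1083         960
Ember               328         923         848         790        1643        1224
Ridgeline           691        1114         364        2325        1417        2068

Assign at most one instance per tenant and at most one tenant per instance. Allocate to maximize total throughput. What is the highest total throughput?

Max total: 9341 ops/s

Optimal: Kestrel→Machine M1 (2399 ops/s), Apex→Machine M6 (1580 ops/s), Brightly→Machine M2 (1394 ops/s), Ember→Machine M4 (1643 ops/s), Ridgeline→Machine M7 (2325 ops/s) — total 2399+1580+1394+1643+2325 = 9341 ops/s.
Checked against all permutations: 9341 ops/s is optimal.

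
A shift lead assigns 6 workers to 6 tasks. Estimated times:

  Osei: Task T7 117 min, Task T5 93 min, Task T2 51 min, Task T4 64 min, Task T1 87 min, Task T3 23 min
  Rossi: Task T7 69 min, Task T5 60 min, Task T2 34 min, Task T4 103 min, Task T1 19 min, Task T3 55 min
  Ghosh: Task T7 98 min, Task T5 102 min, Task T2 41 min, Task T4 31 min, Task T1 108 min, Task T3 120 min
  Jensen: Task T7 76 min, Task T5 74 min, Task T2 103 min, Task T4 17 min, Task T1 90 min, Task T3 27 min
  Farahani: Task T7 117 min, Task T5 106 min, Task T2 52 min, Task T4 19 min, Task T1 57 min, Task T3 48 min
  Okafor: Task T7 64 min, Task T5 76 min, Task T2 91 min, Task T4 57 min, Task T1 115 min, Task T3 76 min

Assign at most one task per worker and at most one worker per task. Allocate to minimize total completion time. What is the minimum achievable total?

Treat this as an assignment problem: match each worker to one task.
Optimal: Osei→Task T3 (23 min), Rossi→Task T1 (19 min), Ghosh→Task T2 (41 min), Jensen→Task T5 (74 min), Farahani→Task T4 (19 min), Okafor→Task T7 (64 min) — total 23+19+41+74+19+64 = 240 min.
Column-greedy (each task in turn goes to its cheapest remaining worker) gives 262 min, worse by 22.

Min total: 240 min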